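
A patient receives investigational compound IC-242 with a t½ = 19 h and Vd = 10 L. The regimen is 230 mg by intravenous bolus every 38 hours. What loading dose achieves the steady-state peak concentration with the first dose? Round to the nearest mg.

307 mg

f = (1/2)^(38/19) ≈ 0.250000; accumulation ratio R = 1/(1−f) ≈ 1.33333.
Loading dose to hit Cmax,ss on first dose: D_load = D_maint·R ≈ 230 × 1.33333 ≈ 306.67 mg.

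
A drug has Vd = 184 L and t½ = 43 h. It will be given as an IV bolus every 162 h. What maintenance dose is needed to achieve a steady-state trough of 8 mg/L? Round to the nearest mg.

τ/t½ = 162/43 ≈ 3.7674, so f = (1/2)^(162/43) ≈ 0.073432.
Cmin,ss = (D/Vd)·f/(1−f), so D = Cmin,ss·Vd·(1−f)/f.
D = 8 × 184 × (1−f)/f ≈ 8 × 184 × 12.61804 ≈ 18573.75 mg.

18574 mg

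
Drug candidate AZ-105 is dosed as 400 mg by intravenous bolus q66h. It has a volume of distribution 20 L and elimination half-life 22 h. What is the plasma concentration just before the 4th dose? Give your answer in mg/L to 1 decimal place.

f = (1/2)^(τ/t½) = (1/2)^(66/22) ≈ 0.1250.
C₀ = D/Vd = 400/20 ≈ 20.000 mg/L.
Before the 4th dose, 3 doses have been given. Superposition: Cmin = C₀·(f + f² + … + f^3).
≈ 20.000 × (0.1250 + 0.0156 + 0.0020) ≈ 20.000 × 0.1426 ≈ 2.852 mg/L.

2.9 mg/L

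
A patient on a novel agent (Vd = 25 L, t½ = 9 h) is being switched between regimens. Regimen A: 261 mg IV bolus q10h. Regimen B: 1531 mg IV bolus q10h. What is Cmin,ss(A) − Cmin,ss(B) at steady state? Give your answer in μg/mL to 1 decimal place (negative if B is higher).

Regimen A: f = (1/2)^(10/9) ≈ 0.4629; Cmin,ss = (261/25)·f/(1−f) ≈ 8.998 μg/mL.
Regimen B: f = (1/2)^(10/9) ≈ 0.4629; Cmin,ss = (1531/25)·f/(1−f) ≈ 52.780 μg/mL.
Difference ≈ 8.998 − 52.780 ≈ -43.782 μg/mL.

-43.8 μg/mL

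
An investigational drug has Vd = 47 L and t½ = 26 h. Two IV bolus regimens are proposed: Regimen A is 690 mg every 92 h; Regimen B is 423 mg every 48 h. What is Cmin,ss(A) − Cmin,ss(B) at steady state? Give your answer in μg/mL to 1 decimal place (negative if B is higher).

-2.1 μg/mL

Regimen A: f = (1/2)^(92/26) ≈ 0.0861; Cmin,ss = (690/47)·f/(1−f) ≈ 1.383 μg/mL.
Regimen B: f = (1/2)^(48/26) ≈ 0.2781; Cmin,ss = (423/47)·f/(1−f) ≈ 3.467 μg/mL.
Difference ≈ 1.383 − 3.467 ≈ -2.084 μg/mL.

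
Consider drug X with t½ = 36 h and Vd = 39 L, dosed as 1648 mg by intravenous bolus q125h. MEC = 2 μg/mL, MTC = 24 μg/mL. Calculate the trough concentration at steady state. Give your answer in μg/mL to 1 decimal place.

4.2 μg/mL

Over one 125-h interval, 125/36 ≈ 3.4722 half-lives elapse, leaving f ≈ 0.0901 of each dose.
Each bolus raises the concentration by D/Vd = 1648/39 ≈ 42.256 μg/mL.
Steady-state trough Cmin,ss = C₀·f/(1−f) ≈ 42.256 × 0.0901/0.9099 ≈ 4.184 μg/mL.
Trough 4.2 μg/mL vs MEC 2 μg/mL: adequate.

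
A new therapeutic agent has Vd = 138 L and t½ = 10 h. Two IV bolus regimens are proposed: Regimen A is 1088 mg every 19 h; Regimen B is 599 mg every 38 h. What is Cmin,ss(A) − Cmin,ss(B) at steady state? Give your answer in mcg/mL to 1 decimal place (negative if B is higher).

Regimen A: f = (1/2)^(19/10) ≈ 0.2679; Cmin,ss = (1088/138)·f/(1−f) ≈ 2.885 mcg/mL.
Regimen B: f = (1/2)^(38/10) ≈ 0.0718; Cmin,ss = (599/138)·f/(1−f) ≈ 0.336 mcg/mL.
Difference ≈ 2.885 − 0.336 ≈ 2.549 mcg/mL.

2.5 mcg/mL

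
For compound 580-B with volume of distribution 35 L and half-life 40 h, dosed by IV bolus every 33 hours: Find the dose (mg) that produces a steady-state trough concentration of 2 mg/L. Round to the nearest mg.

54 mg

τ/t½ = 33/40 ≈ 0.825, so f = (1/2)^(33/40) ≈ 0.564482.
Cmin,ss = (D/Vd)·f/(1−f), so D = Cmin,ss·Vd·(1−f)/f.
D = 2 × 35 × (1−f)/f ≈ 2 × 35 × 0.77154 ≈ 54.01 mg.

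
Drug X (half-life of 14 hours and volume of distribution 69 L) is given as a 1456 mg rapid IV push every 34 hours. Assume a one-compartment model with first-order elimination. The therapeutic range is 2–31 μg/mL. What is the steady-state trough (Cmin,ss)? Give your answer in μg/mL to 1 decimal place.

τ/t½ = 34/14 ≈ 2.4286, so fraction remaining f = (1/2)^(34/14) ≈ 0.1857.
Accumulation ratio R = 1/(1 − f) ≈ 1/0.8143 ≈ 1.2280.
Single-dose peak C₀ = D/Vd = 1456/69 ≈ 21.101 μg/mL.
Cmax,ss = C₀/(1 − f) ≈ 21.101/0.8143 ≈ 25.913 μg/mL.
One interval later, Cmin,ss = Cmax,ss·e^(−kτ) ≈ 25.913 × 0.1857 ≈ 4.812 μg/mL.
Trough 4.8 μg/mL vs MEC 2 μg/mL: adequate.

4.8 μg/mL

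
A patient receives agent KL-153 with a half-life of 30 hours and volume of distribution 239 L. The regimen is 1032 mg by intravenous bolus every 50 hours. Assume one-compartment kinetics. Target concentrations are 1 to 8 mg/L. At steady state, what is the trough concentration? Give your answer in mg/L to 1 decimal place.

k = ln2/t½ = ln2/30 ≈ 0.023105 h⁻¹; fraction remaining f = e^(−kτ) = e^(−0.023105×50) ≈ 0.3150.
At steady state, accumulation factor R = 1/(1 − e^(−kτ)) ≈ 1.4599.
Single-dose peak C₀ = D/Vd = 1032/239 ≈ 4.318 mg/L.
Cmax,ss = C₀/(1 − f) ≈ 4.318/0.6850 ≈ 6.304 mg/L.
One interval later, Cmin,ss = Cmax,ss·e^(−kτ) ≈ 6.304 × 0.3150 ≈ 1.986 mg/L.
Trough 2.0 mg/L vs MEC 1 mg/L: adequate.

2.0 mg/L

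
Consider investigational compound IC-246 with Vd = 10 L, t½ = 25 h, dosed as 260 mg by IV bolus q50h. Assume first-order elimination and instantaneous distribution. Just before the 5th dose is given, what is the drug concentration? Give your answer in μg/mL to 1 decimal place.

f = (1/2)^(τ/t½) = (1/2)^(50/25) ≈ 0.2500.
C₀ = D/Vd = 260/10 ≈ 26.000 μg/mL.
Before the 5th dose, 4 doses have been given. Superposition: Cmin = C₀·(f + f² + … + f^4).
≈ 26.000 × (0.2500 + 0.0625 + 0.0156 + 0.0039) ≈ 26.000 × 0.3320 ≈ 8.632 μg/mL.

8.6 μg/mL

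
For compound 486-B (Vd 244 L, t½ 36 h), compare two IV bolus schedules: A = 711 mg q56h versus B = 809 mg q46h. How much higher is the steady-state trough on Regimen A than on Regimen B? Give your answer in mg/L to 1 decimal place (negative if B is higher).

Regimen A: f = (1/2)^(56/36) ≈ 0.3402; Cmin,ss = (711/244)·f/(1−f) ≈ 1.502 mg/L.
Regimen B: f = (1/2)^(46/36) ≈ 0.4124; Cmin,ss = (809/244)·f/(1−f) ≈ 2.327 mg/L.
Difference ≈ 1.502 − 2.327 ≈ -0.825 mg/L.

-0.8 mg/L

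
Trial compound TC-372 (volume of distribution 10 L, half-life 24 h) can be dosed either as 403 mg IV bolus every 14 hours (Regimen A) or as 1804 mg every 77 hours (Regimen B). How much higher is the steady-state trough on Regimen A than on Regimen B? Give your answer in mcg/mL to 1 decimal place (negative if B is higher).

Regimen A: f = (1/2)^(14/24) ≈ 0.6674; Cmin,ss = (403/10)·f/(1−f) ≈ 80.867 mcg/mL.
Regimen B: f = (1/2)^(77/24) ≈ 0.1082; Cmin,ss = (1804/10)·f/(1−f) ≈ 21.888 mcg/mL.
Difference ≈ 80.867 − 21.888 ≈ 58.979 mcg/mL.

59.0 mcg/mL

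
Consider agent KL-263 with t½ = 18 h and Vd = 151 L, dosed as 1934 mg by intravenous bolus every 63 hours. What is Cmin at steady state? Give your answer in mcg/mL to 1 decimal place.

k = ln2/t½ = ln2/18 ≈ 0.038508 h⁻¹; fraction remaining f = e^(−kτ) = e^(−0.038508×63) ≈ 0.0884.
Each bolus raises the concentration by D/Vd = 1934/151 ≈ 12.808 mcg/mL.
Steady-state trough Cmin,ss = C₀·f/(1−f) ≈ 12.808 × 0.0884/0.9116 ≈ 1.242 mcg/mL.

1.2 mcg/mL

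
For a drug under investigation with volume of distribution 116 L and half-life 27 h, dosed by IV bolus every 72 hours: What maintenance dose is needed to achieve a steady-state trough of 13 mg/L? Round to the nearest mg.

τ/t½ = 72/27 ≈ 2.6667, so f = (1/2)^(72/27) ≈ 0.157490.
Cmin,ss = (D/Vd)·f/(1−f), so D = Cmin,ss·Vd·(1−f)/f.
D = 13 × 116 × (1−f)/f ≈ 13 × 116 × 5.34961 ≈ 8067.21 mg.

8067 mg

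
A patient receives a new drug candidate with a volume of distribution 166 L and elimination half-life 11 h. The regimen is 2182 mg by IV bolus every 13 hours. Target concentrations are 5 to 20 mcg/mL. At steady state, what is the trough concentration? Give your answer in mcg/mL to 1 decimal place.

10.4 mcg/mL

τ/t½ = 13/11 ≈ 1.1818, so fraction remaining f = (1/2)^(13/11) ≈ 0.4408.
Accumulation ratio R = 1/(1 − f) ≈ 1/0.5592 ≈ 1.7883.
Each bolus raises the concentration by D/Vd = 2182/166 ≈ 13.145 mcg/mL.
Steady-state peak Cmax,ss = C₀·R ≈ 13.145 × 1.7883 ≈ 23.507 mcg/mL.
One interval later, Cmin,ss = Cmax,ss·e^(−kτ) ≈ 23.507 × 0.4408 ≈ 10.362 mcg/mL.
Trough 10.4 mcg/mL vs MEC 5 mcg/mL: adequate.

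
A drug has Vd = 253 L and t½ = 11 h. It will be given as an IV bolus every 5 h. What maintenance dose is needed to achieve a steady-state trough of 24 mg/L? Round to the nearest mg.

τ/t½ = 5/11 ≈ 0.45455, so f = (1/2)^(5/11) ≈ 0.729740.
Cmin,ss = (D/Vd)·f/(1−f), so D = Cmin,ss·Vd·(1−f)/f.
D = 24 × 253 × (1−f)/f ≈ 24 × 253 × 0.37035 ≈ 2248.77 mg.

2249 mg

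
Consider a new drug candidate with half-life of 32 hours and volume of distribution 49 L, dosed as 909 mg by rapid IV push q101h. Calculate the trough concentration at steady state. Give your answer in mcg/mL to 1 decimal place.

k = ln2/t½ = ln2/32 ≈ 0.021661 h⁻¹; fraction remaining f = e^(−kτ) = e^(−0.021661×101) ≈ 0.1122.
Each bolus raises the concentration by D/Vd = 909/49 ≈ 18.551 mcg/mL.
Steady-state trough Cmin,ss = C₀·f/(1−f) ≈ 18.551 × 0.1122/0.8878 ≈ 2.344 mcg/mL.

2.3 mcg/mL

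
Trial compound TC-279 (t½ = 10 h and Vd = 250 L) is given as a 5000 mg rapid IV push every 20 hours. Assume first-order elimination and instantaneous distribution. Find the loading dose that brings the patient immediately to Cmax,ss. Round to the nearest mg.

f = (1/2)^(20/10) ≈ 0.250000; accumulation ratio R = 1/(1−f) ≈ 1.33333.
Loading dose to hit Cmax,ss on first dose: D_load = D_maint·R ≈ 5000 × 1.33333 ≈ 6666.65 mg.

6667 mg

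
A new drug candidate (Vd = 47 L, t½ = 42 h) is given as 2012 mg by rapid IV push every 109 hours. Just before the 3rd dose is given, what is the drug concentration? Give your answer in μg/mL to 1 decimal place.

8.3 μg/mL

f = (1/2)^(τ/t½) = (1/2)^(109/42) ≈ 0.1655.
C₀ = D/Vd = 2012/47 ≈ 42.809 μg/mL.
Before the 3rd dose, 2 doses have been given. Superposition: Cmin = C₀·(f + f²).
≈ 42.809 × (0.1655 + 0.0274) ≈ 42.809 × 0.1929 ≈ 8.258 μg/mL.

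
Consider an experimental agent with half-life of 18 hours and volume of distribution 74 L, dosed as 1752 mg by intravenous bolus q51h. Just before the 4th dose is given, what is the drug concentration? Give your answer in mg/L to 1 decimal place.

3.9 mg/L

f = (1/2)^(τ/t½) = (1/2)^(51/18) ≈ 0.1403.
C₀ = D/Vd = 1752/74 ≈ 23.676 mg/L.
Before the 4th dose, 3 doses have been given. Superposition: Cmin = C₀·(f + f² + … + f^3).
≈ 23.676 × (0.1403 + 0.0197 + 0.0028) ≈ 23.676 × 0.1628 ≈ 3.854 mg/L.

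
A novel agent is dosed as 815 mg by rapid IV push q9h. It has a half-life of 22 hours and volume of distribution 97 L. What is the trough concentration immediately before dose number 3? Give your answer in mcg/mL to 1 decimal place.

11.1 mcg/mL

f = (1/2)^(τ/t½) = (1/2)^(9/22) ≈ 0.7531.
C₀ = D/Vd = 815/97 ≈ 8.402 mcg/mL.
Before the 3rd dose, 2 doses have been given. Superposition: Cmin = C₀·(f + f²).
≈ 8.402 × (0.7531 + 0.5672) ≈ 8.402 × 1.3203 ≈ 11.093 mcg/mL.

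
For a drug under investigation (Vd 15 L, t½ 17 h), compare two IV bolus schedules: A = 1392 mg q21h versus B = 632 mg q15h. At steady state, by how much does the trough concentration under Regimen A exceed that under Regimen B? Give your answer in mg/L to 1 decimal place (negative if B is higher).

18.6 mg/L

Regimen A: f = (1/2)^(21/17) ≈ 0.4248; Cmin,ss = (1392/15)·f/(1−f) ≈ 68.535 mg/L.
Regimen B: f = (1/2)^(15/17) ≈ 0.5425; Cmin,ss = (632/15)·f/(1−f) ≈ 49.961 mg/L.
Difference ≈ 68.535 − 49.961 ≈ 18.574 mg/L.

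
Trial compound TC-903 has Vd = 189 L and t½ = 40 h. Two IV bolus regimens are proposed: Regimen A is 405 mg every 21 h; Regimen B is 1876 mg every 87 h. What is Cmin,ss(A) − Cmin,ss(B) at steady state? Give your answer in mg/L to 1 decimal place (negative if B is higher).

2.1 mg/L

Regimen A: f = (1/2)^(21/40) ≈ 0.6950; Cmin,ss = (405/189)·f/(1−f) ≈ 4.883 mg/L.
Regimen B: f = (1/2)^(87/40) ≈ 0.2214; Cmin,ss = (1876/189)·f/(1−f) ≈ 2.823 mg/L.
Difference ≈ 4.883 − 2.823 ≈ 2.060 mg/L.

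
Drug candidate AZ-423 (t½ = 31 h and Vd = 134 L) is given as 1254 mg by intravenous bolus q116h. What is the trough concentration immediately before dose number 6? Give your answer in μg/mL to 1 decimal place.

f = (1/2)^(τ/t½) = (1/2)^(116/31) ≈ 0.0747.
C₀ = D/Vd = 1254/134 ≈ 9.358 μg/mL.
Before the 6th dose, 5 doses have been given. Superposition: Cmin = C₀·(f + f² + … + f^5).
≈ 9.358 × (0.0747 + 0.0056 + 0.0004 + 0.0000 + 0.0000) ≈ 9.358 × 0.0807 ≈ 0.755 μg/mL.

0.8 μg/mL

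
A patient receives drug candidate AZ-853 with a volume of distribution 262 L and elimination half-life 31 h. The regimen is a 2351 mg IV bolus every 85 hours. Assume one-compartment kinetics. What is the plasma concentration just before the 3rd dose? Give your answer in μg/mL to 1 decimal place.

1.5 μg/mL

f = (1/2)^(τ/t½) = (1/2)^(85/31) ≈ 0.1495.
C₀ = D/Vd = 2351/262 ≈ 8.973 μg/mL.
Before the 3rd dose, 2 doses have been given. Superposition: Cmin = C₀·(f + f²).
≈ 8.973 × (0.1495 + 0.0224) ≈ 8.973 × 0.1719 ≈ 1.542 μg/mL.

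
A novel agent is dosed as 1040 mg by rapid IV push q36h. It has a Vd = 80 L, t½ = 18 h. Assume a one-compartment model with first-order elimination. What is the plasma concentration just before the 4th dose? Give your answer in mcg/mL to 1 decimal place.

f = (1/2)^(τ/t½) = (1/2)^(36/18) ≈ 0.2500.
C₀ = D/Vd = 1040/80 ≈ 13.000 mcg/mL.
Before the 4th dose, 3 doses have been given. Superposition: Cmin = C₀·(f + f² + … + f^3).
≈ 13.000 × (0.2500 + 0.0625 + 0.0156) ≈ 13.000 × 0.3281 ≈ 4.265 mcg/mL.

4.3 mcg/mL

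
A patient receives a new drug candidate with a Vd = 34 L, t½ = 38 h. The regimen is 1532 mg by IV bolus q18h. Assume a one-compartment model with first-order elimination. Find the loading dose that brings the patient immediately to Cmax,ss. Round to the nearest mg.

5474 mg

f = (1/2)^(18/38) ≈ 0.720123; accumulation ratio R = 1/(1−f) ≈ 3.57300.
Loading dose to hit Cmax,ss on first dose: D_load = D_maint·R ≈ 1532 × 3.57300 ≈ 5473.84 mg.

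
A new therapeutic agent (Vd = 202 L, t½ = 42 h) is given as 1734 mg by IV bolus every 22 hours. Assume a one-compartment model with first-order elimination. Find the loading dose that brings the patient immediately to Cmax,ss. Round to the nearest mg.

f = (1/2)^(22/42) ≈ 0.695533; accumulation ratio R = 1/(1−f) ≈ 3.28443.
Loading dose to hit Cmax,ss on first dose: D_load = D_maint·R ≈ 1734 × 3.28443 ≈ 5695.20 mg.

5695 mg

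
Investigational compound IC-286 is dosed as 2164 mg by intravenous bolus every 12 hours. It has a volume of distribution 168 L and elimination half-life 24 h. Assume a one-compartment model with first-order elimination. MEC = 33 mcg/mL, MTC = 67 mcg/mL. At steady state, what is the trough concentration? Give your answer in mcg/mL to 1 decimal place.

31.1 mcg/mL

k = ln2/t½ = ln2/24 ≈ 0.028881 h⁻¹; fraction remaining f = e^(−kτ) = e^(−0.028881×12) ≈ 0.7071.
Each bolus raises the concentration by D/Vd = 2164/168 ≈ 12.881 mcg/mL.
Steady-state trough Cmin,ss = C₀·f/(1−f) ≈ 12.881 × 0.7071/0.2929 ≈ 31.096 mcg/mL.
Trough 31.1 mcg/mL vs MEC 33 mcg/mL: subtherapeutic.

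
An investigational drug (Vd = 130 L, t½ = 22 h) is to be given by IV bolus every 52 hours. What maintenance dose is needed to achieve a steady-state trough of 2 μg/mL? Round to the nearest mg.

τ/t½ = 52/22 ≈ 2.3636, so f = (1/2)^(52/22) ≈ 0.194301.
Cmin,ss = (D/Vd)·f/(1−f), so D = Cmin,ss·Vd·(1−f)/f.
D = 2 × 130 × (1−f)/f ≈ 2 × 130 × 4.14665 ≈ 1078.13 mg.

1078 mg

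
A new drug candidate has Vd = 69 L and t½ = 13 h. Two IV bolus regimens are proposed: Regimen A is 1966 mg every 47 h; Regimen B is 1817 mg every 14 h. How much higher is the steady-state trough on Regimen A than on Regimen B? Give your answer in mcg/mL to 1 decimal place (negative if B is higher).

Regimen A: f = (1/2)^(47/13) ≈ 0.0816; Cmin,ss = (1966/69)·f/(1−f) ≈ 2.532 mcg/mL.
Regimen B: f = (1/2)^(14/13) ≈ 0.4740; Cmin,ss = (1817/69)·f/(1−f) ≈ 23.730 mcg/mL.
Difference ≈ 2.532 − 23.730 ≈ -21.198 mcg/mL.

-21.2 mcg/mL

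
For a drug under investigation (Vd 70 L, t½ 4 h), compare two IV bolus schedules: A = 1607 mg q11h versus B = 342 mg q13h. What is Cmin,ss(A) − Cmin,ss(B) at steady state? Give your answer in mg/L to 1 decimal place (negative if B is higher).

3.4 mg/L

Regimen A: f = (1/2)^(11/4) ≈ 0.1487; Cmin,ss = (1607/70)·f/(1−f) ≈ 4.010 mg/L.
Regimen B: f = (1/2)^(13/4) ≈ 0.1051; Cmin,ss = (342/70)·f/(1−f) ≈ 0.574 mg/L.
Difference ≈ 4.010 − 0.574 ≈ 3.436 mg/L.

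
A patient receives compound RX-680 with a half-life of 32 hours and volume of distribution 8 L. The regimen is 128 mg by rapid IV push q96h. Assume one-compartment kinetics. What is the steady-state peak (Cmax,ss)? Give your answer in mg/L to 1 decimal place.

The dosing interval is 3 half-lives, so f = 2^(−3) = 0.125.
At steady state, R = 1/(1 − 0.125) = 8/7.
Single-dose peak C₀ = D/Vd = 128/8 = 16 mg/L.
Steady-state peak Cmax,ss = C₀·R = 16 × 8/7 ≈ 18.286 mg/L.

18.3 mg/L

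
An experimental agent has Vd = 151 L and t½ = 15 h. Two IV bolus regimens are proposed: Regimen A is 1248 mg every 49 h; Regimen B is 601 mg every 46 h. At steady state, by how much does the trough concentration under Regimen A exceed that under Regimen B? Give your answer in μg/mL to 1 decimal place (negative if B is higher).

Regimen A: f = (1/2)^(49/15) ≈ 0.1039; Cmin,ss = (1248/151)·f/(1−f) ≈ 0.958 μg/mL.
Regimen B: f = (1/2)^(46/15) ≈ 0.1194; Cmin,ss = (601/151)·f/(1−f) ≈ 0.540 μg/mL.
Difference ≈ 0.958 − 0.540 ≈ 0.418 μg/mL.

0.4 μg/mL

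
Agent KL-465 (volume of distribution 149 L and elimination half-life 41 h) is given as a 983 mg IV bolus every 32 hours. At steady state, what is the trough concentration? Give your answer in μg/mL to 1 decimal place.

Over one 32-h interval, 32/41 ≈ 0.78049 half-lives elapse, leaving f ≈ 0.5822 of each dose.
Single-dose peak C₀ = D/Vd = 983/149 ≈ 6.597 μg/mL.
Steady-state trough Cmin,ss = C₀·f/(1−f) ≈ 6.597 × 0.5822/0.4178 ≈ 9.193 μg/mL.

9.2 μg/mL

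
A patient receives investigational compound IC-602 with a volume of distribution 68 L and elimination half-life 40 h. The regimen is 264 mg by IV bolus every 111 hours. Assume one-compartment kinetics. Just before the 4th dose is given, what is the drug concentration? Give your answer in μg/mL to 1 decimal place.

0.7 μg/mL

f = (1/2)^(τ/t½) = (1/2)^(111/40) ≈ 0.1461.
C₀ = D/Vd = 264/68 ≈ 3.882 μg/mL.
Before the 4th dose, 3 doses have been given. Superposition: Cmin = C₀·(f + f² + … + f^3).
≈ 3.882 × (0.1461 + 0.0213 + 0.0031) ≈ 3.882 × 0.1705 ≈ 0.662 μg/mL.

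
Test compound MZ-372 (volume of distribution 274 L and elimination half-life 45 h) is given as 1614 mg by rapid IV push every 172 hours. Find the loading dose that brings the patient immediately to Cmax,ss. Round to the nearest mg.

f = (1/2)^(172/45) ≈ 0.070696; accumulation ratio R = 1/(1−f) ≈ 1.07607.
Loading dose to hit Cmax,ss on first dose: D_load = D_maint·R ≈ 1614 × 1.07607 ≈ 1736.78 mg.

1737 mg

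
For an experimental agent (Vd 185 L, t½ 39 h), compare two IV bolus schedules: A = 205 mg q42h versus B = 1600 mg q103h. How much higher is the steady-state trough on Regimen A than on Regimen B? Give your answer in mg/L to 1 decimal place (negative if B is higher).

Regimen A: f = (1/2)^(42/39) ≈ 0.4740; Cmin,ss = (205/185)·f/(1−f) ≈ 0.999 mg/L.
Regimen B: f = (1/2)^(103/39) ≈ 0.1603; Cmin,ss = (1600/185)·f/(1−f) ≈ 1.651 mg/L.
Difference ≈ 0.999 − 1.651 ≈ -0.652 mg/L.

-0.7 mg/L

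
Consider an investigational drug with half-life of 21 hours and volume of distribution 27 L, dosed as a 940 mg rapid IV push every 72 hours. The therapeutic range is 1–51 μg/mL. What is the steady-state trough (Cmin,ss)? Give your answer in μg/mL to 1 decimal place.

3.6 μg/mL

τ/t½ = 72/21 ≈ 3.4286, so fraction remaining f = (1/2)^(72/21) ≈ 0.0929.
Each bolus raises the concentration by D/Vd = 940/27 ≈ 34.815 μg/mL.
Steady-state trough Cmin,ss = C₀·f/(1−f) ≈ 34.815 × 0.0929/0.9071 ≈ 3.566 μg/mL.
Trough 3.6 μg/mL vs MEC 1 μg/mL: adequate.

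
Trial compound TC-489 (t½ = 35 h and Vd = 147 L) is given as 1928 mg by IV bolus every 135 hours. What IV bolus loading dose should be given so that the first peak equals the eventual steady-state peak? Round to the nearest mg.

2071 mg

f = (1/2)^(135/35) ≈ 0.069006; accumulation ratio R = 1/(1−f) ≈ 1.07412.
Loading dose to hit Cmax,ss on first dose: D_load = D_maint·R ≈ 1928 × 1.07412 ≈ 2070.90 mg.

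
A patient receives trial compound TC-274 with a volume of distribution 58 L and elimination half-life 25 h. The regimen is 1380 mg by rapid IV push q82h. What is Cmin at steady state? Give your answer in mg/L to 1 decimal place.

τ/t½ = 82/25 ≈ 3.28, so fraction remaining f = (1/2)^(82/25) ≈ 0.1029.
At steady state, accumulation factor R = 1/(1 − e^(−kτ)) ≈ 1.1147.
Single-dose peak C₀ = D/Vd = 1380/58 ≈ 23.793 mg/L.
Cmax,ss = C₀/(1 − f) ≈ 23.793/0.8971 ≈ 26.522 mg/L.
Steady-state trough Cmin,ss = Cmax,ss·f ≈ 26.522 × 0.1029 ≈ 2.729 mg/L.

2.7 mg/L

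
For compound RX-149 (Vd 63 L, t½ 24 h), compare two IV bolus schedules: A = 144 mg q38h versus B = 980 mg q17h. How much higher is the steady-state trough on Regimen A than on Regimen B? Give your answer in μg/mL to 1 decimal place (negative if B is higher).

-23.4 μg/mL

Regimen A: f = (1/2)^(38/24) ≈ 0.3337; Cmin,ss = (144/63)·f/(1−f) ≈ 1.145 μg/mL.
Regimen B: f = (1/2)^(17/24) ≈ 0.6120; Cmin,ss = (980/63)·f/(1−f) ≈ 24.536 μg/mL.
Difference ≈ 1.145 − 24.536 ≈ -23.391 μg/mL.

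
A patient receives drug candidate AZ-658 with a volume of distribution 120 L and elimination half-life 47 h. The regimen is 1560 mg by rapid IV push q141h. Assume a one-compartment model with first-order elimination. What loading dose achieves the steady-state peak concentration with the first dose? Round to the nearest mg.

1783 mg

f = (1/2)^(141/47) ≈ 0.125000; accumulation ratio R = 1/(1−f) ≈ 1.14286.
Loading dose to hit Cmax,ss on first dose: D_load = D_maint·R ≈ 1560 × 1.14286 ≈ 1782.86 mg.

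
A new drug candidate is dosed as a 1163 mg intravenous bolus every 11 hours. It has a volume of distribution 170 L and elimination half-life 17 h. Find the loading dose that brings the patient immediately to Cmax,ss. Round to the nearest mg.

f = (1/2)^(11/17) ≈ 0.638581; accumulation ratio R = 1/(1−f) ≈ 2.76687.
Loading dose to hit Cmax,ss on first dose: D_load = D_maint·R ≈ 1163 × 2.76687 ≈ 3217.87 mg.

3218 mg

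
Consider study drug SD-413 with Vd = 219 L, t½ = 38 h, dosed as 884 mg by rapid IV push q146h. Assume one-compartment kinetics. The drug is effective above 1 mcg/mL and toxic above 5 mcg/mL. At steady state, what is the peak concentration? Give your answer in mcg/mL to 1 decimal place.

Over one 146-h interval, 146/38 ≈ 3.8421 half-lives elapse, leaving f ≈ 0.0697 of each dose.
At steady state, accumulation factor R = 1/(1 − e^(−kτ)) ≈ 1.0749.
Each bolus raises the concentration by D/Vd = 884/219 ≈ 4.037 mcg/mL.
Steady-state peak Cmax,ss = C₀·R ≈ 4.037 × 1.0749 ≈ 4.339 mcg/mL.
Peak 4.3 mcg/mL vs MTC 5 mcg/mL: below toxic threshold.

4.3 mcg/mL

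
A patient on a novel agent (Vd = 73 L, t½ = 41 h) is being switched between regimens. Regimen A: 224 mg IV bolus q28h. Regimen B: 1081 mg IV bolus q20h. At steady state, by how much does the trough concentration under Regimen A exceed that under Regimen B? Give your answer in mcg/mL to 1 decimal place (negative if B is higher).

-31.7 mcg/mL

Regimen A: f = (1/2)^(28/41) ≈ 0.6229; Cmin,ss = (224/73)·f/(1−f) ≈ 5.069 mcg/mL.
Regimen B: f = (1/2)^(20/41) ≈ 0.7131; Cmin,ss = (1081/73)·f/(1−f) ≈ 36.806 mcg/mL.
Difference ≈ 5.069 − 36.806 ≈ -31.737 mcg/mL.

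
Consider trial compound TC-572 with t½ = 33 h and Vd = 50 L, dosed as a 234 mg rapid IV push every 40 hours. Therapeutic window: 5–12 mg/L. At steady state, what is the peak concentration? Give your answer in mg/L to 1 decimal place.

8.2 mg/L

k = ln2/t½ = ln2/33 ≈ 0.021004 h⁻¹; fraction remaining f = e^(−kτ) = e^(−0.021004×40) ≈ 0.4316.
Accumulation ratio R = 1/(1 − f) ≈ 1/0.5684 ≈ 1.7593.
Single-dose peak C₀ = D/Vd = 234/50 ≈ 4.680 mg/L.
Steady-state peak Cmax,ss = C₀·R ≈ 4.680 × 1.7593 ≈ 8.234 mg/L.
Peak 8.2 mg/L vs MTC 12 mg/L: below toxic threshold.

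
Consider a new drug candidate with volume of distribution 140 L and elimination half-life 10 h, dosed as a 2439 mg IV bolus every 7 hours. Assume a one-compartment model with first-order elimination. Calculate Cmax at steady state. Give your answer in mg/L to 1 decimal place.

τ/t½ = 7/10 ≈ 0.7, so fraction remaining f = (1/2)^(7/10) ≈ 0.6156.
At steady state, accumulation factor R = 1/(1 − e^(−kτ)) ≈ 2.6015.
Each bolus raises the concentration by D/Vd = 2439/140 ≈ 17.421 mg/L.
Cmax,ss = C₀/(1 − f) ≈ 17.421/0.3844 ≈ 45.320 mg/L.

45.3 mg/L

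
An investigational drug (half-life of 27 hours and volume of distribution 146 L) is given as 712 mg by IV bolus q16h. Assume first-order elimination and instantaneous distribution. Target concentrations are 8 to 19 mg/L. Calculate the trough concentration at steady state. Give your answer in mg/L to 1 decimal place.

Over one 16-h interval, 16/27 ≈ 0.59259 half-lives elapse, leaving f ≈ 0.6632 of each dose.
At steady state, accumulation factor R = 1/(1 − e^(−kτ)) ≈ 2.9691.
Single-dose peak C₀ = D/Vd = 712/146 ≈ 4.877 mg/L.
Steady-state peak Cmax,ss = C₀·R ≈ 4.877 × 2.9691 ≈ 14.480 mg/L.
One interval later, Cmin,ss = Cmax,ss·e^(−kτ) ≈ 14.480 × 0.6632 ≈ 9.603 mg/L.
Trough 9.6 mg/L vs MEC 8 mg/L: adequate.

9.6 mg/L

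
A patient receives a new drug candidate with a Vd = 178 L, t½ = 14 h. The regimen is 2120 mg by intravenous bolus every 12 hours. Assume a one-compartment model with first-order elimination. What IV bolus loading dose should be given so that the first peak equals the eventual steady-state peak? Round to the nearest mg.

4733 mg

f = (1/2)^(12/14) ≈ 0.552045; accumulation ratio R = 1/(1−f) ≈ 2.23237.
Loading dose to hit Cmax,ss on first dose: D_load = D_maint·R ≈ 2120 × 2.23237 ≈ 4732.62 mg.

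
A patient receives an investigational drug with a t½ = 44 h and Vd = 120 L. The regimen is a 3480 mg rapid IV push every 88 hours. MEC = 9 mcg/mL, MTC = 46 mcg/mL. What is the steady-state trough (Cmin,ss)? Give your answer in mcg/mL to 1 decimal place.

9.7 mcg/mL

The dosing interval is 2 half-lives, so f = 2^(−2) = 0.25.
Accumulation ratio R = 1/(1 − f) = 1/0.75 = 4/3.
Single-dose peak C₀ = D/Vd = 3480/120 = 29 mcg/mL.
Steady-state peak Cmax,ss = C₀·R = 29 × 4/3 ≈ 38.667 mcg/mL.
Steady-state trough Cmin,ss = Cmax,ss·f ≈ 38.667 × 0.25 ≈ 9.667 mcg/mL.
Trough 9.7 mcg/mL vs MEC 9 mcg/mL: adequate.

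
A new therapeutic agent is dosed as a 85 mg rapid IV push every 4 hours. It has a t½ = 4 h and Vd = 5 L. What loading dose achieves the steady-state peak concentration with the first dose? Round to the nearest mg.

170 mg

f = (1/2)^(4/4) ≈ 0.500000; accumulation ratio R = 1/(1−f) ≈ 2.00000.
Loading dose to hit Cmax,ss on first dose: D_load = D_maint·R ≈ 85 × 2.00000 ≈ 170.00 mg.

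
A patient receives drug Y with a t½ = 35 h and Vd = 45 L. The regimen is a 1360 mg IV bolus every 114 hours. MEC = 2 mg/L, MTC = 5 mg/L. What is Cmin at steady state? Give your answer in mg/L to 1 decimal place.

k = ln2/t½ = ln2/35 ≈ 0.019804 h⁻¹; fraction remaining f = e^(−kτ) = e^(−0.019804×114) ≈ 0.1046.
At steady state, accumulation factor R = 1/(1 − e^(−kτ)) ≈ 1.1168.
Each bolus raises the concentration by D/Vd = 1360/45 ≈ 30.222 mg/L.
Steady-state peak Cmax,ss = C₀·R ≈ 30.222 × 1.1168 ≈ 33.752 mg/L.
One interval later, Cmin,ss = Cmax,ss·e^(−kτ) ≈ 33.752 × 0.1046 ≈ 3.530 mg/L.
Trough 3.5 mg/L vs MEC 2 mg/L: adequate.

3.5 mg/L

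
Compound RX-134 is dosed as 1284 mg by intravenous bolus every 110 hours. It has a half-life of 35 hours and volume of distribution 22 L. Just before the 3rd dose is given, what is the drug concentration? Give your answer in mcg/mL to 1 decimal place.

f = (1/2)^(τ/t½) = (1/2)^(110/35) ≈ 0.1132.
C₀ = D/Vd = 1284/22 ≈ 58.364 mcg/mL.
Before the 3rd dose, 2 doses have been given. Superposition: Cmin = C₀·(f + f²).
≈ 58.364 × (0.1132 + 0.0128) ≈ 58.364 × 0.1260 ≈ 7.354 mcg/mL.

7.4 mcg/mL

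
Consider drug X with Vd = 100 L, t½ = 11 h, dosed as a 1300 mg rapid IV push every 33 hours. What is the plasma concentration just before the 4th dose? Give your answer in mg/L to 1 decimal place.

1.9 mg/L

f = (1/2)^(τ/t½) = (1/2)^(33/11) ≈ 0.1250.
C₀ = D/Vd = 1300/100 ≈ 13.000 mg/L.
Before the 4th dose, 3 doses have been given. Superposition: Cmin = C₀·(f + f² + … + f^3).
≈ 13.000 × (0.1250 + 0.0156 + 0.0020) ≈ 13.000 × 0.1426 ≈ 1.854 mg/L.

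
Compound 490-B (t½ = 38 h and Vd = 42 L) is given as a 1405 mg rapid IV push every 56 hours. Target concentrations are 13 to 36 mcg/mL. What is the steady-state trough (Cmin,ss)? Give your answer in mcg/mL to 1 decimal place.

τ/t½ = 56/38 ≈ 1.4737, so fraction remaining f = (1/2)^(56/38) ≈ 0.3601.
Accumulation ratio R = 1/(1 − f) ≈ 1/0.6399 ≈ 1.5627.
Each bolus raises the concentration by D/Vd = 1405/42 ≈ 33.452 mcg/mL.
Steady-state peak Cmax,ss = C₀·R ≈ 33.452 × 1.5627 ≈ 52.275 mcg/mL.
Steady-state trough Cmin,ss = Cmax,ss·f ≈ 52.275 × 0.3601 ≈ 18.824 mcg/mL.
Trough 18.8 mcg/mL vs MEC 13 mcg/mL: adequate.

18.8 mcg/mL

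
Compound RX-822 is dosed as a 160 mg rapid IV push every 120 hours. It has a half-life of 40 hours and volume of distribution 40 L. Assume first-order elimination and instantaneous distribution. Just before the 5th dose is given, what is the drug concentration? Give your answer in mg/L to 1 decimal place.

0.6 mg/L

f = (1/2)^(τ/t½) = (1/2)^(120/40) ≈ 0.1250.
C₀ = D/Vd = 160/40 ≈ 4.000 mg/L.
Before the 5th dose, 4 doses have been given. Superposition: Cmin = C₀·(f + f² + … + f^4).
≈ 4.000 × (0.1250 + 0.0156 + 0.0020 + 0.0002) ≈ 4.000 × 0.1428 ≈ 0.571 mg/L.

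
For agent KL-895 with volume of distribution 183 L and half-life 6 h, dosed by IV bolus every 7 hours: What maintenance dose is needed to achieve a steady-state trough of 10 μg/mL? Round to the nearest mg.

τ/t½ = 7/6 ≈ 1.1667, so f = (1/2)^(7/6) ≈ 0.445449.
Cmin,ss = (D/Vd)·f/(1−f), so D = Cmin,ss·Vd·(1−f)/f.
D = 10 × 183 × (1−f)/f ≈ 10 × 183 × 1.24493 ≈ 2278.22 mg.

2278 mg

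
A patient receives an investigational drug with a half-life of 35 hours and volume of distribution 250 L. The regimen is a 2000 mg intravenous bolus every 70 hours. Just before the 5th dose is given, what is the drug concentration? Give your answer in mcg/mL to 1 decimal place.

2.7 mcg/mL

f = (1/2)^(τ/t½) = (1/2)^(70/35) ≈ 0.2500.
C₀ = D/Vd = 2000/250 ≈ 8.000 mcg/mL.
Before the 5th dose, 4 doses have been given. Superposition: Cmin = C₀·(f + f² + … + f^4).
≈ 8.000 × (0.2500 + 0.0625 + 0.0156 + 0.0039) ≈ 8.000 × 0.3320 ≈ 2.656 mcg/mL.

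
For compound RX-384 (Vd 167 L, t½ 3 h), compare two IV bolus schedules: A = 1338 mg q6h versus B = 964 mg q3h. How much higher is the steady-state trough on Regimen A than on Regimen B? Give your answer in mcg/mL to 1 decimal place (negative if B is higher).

Regimen A: f = (1/2)^(6/3) ≈ 0.2500; Cmin,ss = (1338/167)·f/(1−f) ≈ 2.671 mcg/mL.
Regimen B: f = (1/2)^(3/3) ≈ 0.5000; Cmin,ss = (964/167)·f/(1−f) ≈ 5.772 mcg/mL.
Difference ≈ 2.671 − 5.772 ≈ -3.101 mcg/mL.

-3.1 mcg/mL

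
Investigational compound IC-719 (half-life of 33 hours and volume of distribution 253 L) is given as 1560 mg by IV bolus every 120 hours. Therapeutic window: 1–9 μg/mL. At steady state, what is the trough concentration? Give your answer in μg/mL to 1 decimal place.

τ/t½ = 120/33 ≈ 3.6364, so fraction remaining f = (1/2)^(120/33) ≈ 0.0804.
At steady state, accumulation factor R = 1/(1 − e^(−kτ)) ≈ 1.0874.
Each bolus raises the concentration by D/Vd = 1560/253 ≈ 6.166 μg/mL.
Steady-state peak Cmax,ss = C₀·R ≈ 6.166 × 1.0874 ≈ 6.705 μg/mL.
One interval later, Cmin,ss = Cmax,ss·e^(−kτ) ≈ 6.705 × 0.0804 ≈ 0.539 μg/mL.
Trough 0.5 μg/mL vs MEC 1 μg/mL: subtherapeutic.

0.5 μg/mL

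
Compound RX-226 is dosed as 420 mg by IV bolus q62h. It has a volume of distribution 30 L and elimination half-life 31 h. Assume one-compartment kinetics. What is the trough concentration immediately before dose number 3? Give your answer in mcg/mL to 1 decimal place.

4.4 mcg/mL

f = (1/2)^(τ/t½) = (1/2)^(62/31) ≈ 0.2500.
C₀ = D/Vd = 420/30 ≈ 14.000 mcg/mL.
Before the 3rd dose, 2 doses have been given. Superposition: Cmin = C₀·(f + f²).
≈ 14.000 × (0.2500 + 0.0625) ≈ 14.000 × 0.3125 ≈ 4.375 mcg/mL.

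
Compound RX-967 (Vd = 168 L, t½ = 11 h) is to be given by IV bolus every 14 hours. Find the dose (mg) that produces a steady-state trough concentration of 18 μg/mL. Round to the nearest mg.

4283 mg

τ/t½ = 14/11 ≈ 1.2727, so f = (1/2)^(14/11) ≈ 0.413877.
Cmin,ss = (D/Vd)·f/(1−f), so D = Cmin,ss·Vd·(1−f)/f.
D = 18 × 168 × (1−f)/f ≈ 18 × 168 × 1.41618 ≈ 4282.53 mg.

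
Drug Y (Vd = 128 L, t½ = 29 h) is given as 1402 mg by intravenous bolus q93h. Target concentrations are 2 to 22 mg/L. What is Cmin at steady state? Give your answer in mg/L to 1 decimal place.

τ/t½ = 93/29 ≈ 3.2069, so fraction remaining f = (1/2)^(93/29) ≈ 0.1083.
Single-dose peak C₀ = D/Vd = 1402/128 ≈ 10.953 mg/L.
Steady-state trough Cmin,ss = C₀·f/(1−f) ≈ 10.953 × 0.1083/0.8917 ≈ 1.330 mg/L.
Trough 1.3 mg/L vs MEC 2 mg/L: subtherapeutic.

1.3 mg/L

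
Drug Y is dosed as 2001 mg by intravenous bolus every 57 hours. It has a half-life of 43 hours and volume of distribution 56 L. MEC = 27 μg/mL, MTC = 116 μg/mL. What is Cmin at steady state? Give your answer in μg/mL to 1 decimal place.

23.7 μg/mL

Over one 57-h interval, 57/43 ≈ 1.3256 half-lives elapse, leaving f ≈ 0.3990 of each dose.
At steady state, accumulation factor R = 1/(1 − e^(−kτ)) ≈ 1.6639.
Single-dose peak C₀ = D/Vd = 2001/56 ≈ 35.732 μg/mL.
Cmax,ss = C₀/(1 − f) ≈ 35.732/0.6010 ≈ 59.454 μg/mL.
One interval later, Cmin,ss = Cmax,ss·e^(−kτ) ≈ 59.454 × 0.3990 ≈ 23.722 μg/mL.
Trough 23.7 μg/mL vs MEC 27 μg/mL: subtherapeutic.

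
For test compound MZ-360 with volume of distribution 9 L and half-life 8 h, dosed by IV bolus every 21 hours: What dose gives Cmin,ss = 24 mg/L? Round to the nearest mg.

1116 mg

τ/t½ = 21/8 ≈ 2.625, so f = (1/2)^(21/8) ≈ 0.162105.
Cmin,ss = (D/Vd)·f/(1−f), so D = Cmin,ss·Vd·(1−f)/f.
D = 24 × 9 × (1−f)/f ≈ 24 × 9 × 5.16884 ≈ 1116.47 mg.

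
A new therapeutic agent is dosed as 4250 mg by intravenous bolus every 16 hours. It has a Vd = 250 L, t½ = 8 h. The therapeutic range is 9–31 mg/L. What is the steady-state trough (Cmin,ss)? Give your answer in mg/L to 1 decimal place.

τ = 16 h = 2 half-lives, so f = (1/2)^2 = 0.25.
At steady state, R = 1/(1 − 0.25) = 4/3.
Single-dose peak C₀ = D/Vd = 4250/250 = 17 mg/L.
Steady-state peak Cmax,ss = C₀·R = 17 × 4/3 ≈ 22.667 mg/L.
Steady-state trough Cmin,ss = Cmax,ss·f ≈ 22.667 × 0.25 ≈ 5.667 mg/L.
Trough 5.7 mg/L vs MEC 9 mg/L: subtherapeutic.

5.7 mg/L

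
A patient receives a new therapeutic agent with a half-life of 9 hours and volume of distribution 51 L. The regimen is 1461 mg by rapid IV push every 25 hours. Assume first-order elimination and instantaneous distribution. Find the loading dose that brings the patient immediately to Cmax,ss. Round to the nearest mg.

f = (1/2)^(25/9) ≈ 0.145816; accumulation ratio R = 1/(1−f) ≈ 1.17071.
Loading dose to hit Cmax,ss on first dose: D_load = D_maint·R ≈ 1461 × 1.17071 ≈ 1710.41 mg.

1710 mg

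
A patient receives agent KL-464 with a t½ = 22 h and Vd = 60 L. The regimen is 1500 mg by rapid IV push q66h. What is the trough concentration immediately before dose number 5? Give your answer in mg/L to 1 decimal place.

3.6 mg/L

f = (1/2)^(τ/t½) = (1/2)^(66/22) ≈ 0.1250.
C₀ = D/Vd = 1500/60 ≈ 25.000 mg/L.
Before the 5th dose, 4 doses have been given. Superposition: Cmin = C₀·(f + f² + … + f^4).
≈ 25.000 × (0.1250 + 0.0156 + 0.0020 + 0.0002) ≈ 25.000 × 0.1428 ≈ 3.570 mg/L.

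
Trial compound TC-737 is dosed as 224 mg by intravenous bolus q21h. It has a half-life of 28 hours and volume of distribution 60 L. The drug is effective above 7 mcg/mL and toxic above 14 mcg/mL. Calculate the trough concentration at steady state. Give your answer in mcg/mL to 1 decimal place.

τ/t½ = 21/28 ≈ 0.75, so fraction remaining f = (1/2)^(21/28) ≈ 0.5946.
Accumulation ratio R = 1/(1 − f) ≈ 1/0.4054 ≈ 2.4667.
Each bolus raises the concentration by D/Vd = 224/60 ≈ 3.733 mcg/mL.
Cmax,ss = C₀/(1 − f) ≈ 3.733/0.4054 ≈ 9.208 mcg/mL.
Steady-state trough Cmin,ss = Cmax,ss·f ≈ 9.208 × 0.5946 ≈ 5.475 mcg/mL.
Trough 5.5 mcg/mL vs MEC 7 mcg/mL: subtherapeutic.

5.5 mcg/mL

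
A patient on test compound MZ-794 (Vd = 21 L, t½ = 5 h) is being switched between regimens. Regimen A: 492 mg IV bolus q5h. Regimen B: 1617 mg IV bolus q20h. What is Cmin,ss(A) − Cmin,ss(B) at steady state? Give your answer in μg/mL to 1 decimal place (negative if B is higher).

18.3 μg/mL

Regimen A: f = (1/2)^(5/5) ≈ 0.5000; Cmin,ss = (492/21)·f/(1−f) ≈ 23.429 μg/mL.
Regimen B: f = (1/2)^(20/5) ≈ 0.0625; Cmin,ss = (1617/21)·f/(1−f) ≈ 5.133 μg/mL.
Difference ≈ 23.429 − 5.133 ≈ 18.296 μg/mL.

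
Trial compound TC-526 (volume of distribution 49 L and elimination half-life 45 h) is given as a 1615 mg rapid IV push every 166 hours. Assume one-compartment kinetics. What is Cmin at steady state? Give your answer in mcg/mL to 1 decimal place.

2.8 mcg/mL

Over one 166-h interval, 166/45 ≈ 3.6889 half-lives elapse, leaving f ≈ 0.0775 of each dose.
Accumulation ratio R = 1/(1 − f) ≈ 1/0.9225 ≈ 1.0840.
Each bolus raises the concentration by D/Vd = 1615/49 ≈ 32.959 mcg/mL.
Cmax,ss = C₀/(1 − f) ≈ 32.959/0.9225 ≈ 35.728 mcg/mL.
Steady-state trough Cmin,ss = Cmax,ss·f ≈ 35.728 × 0.0775 ≈ 2.769 mcg/mL.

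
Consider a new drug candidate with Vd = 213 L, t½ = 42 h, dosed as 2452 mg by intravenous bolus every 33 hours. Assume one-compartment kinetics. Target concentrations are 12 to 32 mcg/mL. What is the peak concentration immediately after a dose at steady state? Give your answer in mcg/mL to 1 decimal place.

27.4 mcg/mL

τ/t½ = 33/42 ≈ 0.78571, so fraction remaining f = (1/2)^(33/42) ≈ 0.5801.
At steady state, accumulation factor R = 1/(1 − e^(−kτ)) ≈ 2.3815.
Single-dose peak C₀ = D/Vd = 2452/213 ≈ 11.512 mcg/mL.
Cmax,ss = C₀/(1 − f) ≈ 11.512/0.4199 ≈ 27.416 mcg/mL.
Peak 27.4 mcg/mL vs MTC 32 mcg/mL: below toxic threshold.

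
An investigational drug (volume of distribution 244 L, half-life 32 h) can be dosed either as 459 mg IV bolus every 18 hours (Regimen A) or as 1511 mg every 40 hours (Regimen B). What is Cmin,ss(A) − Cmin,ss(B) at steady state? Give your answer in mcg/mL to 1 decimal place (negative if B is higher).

-0.5 mcg/mL

Regimen A: f = (1/2)^(18/32) ≈ 0.6771; Cmin,ss = (459/244)·f/(1−f) ≈ 3.945 mcg/mL.
Regimen B: f = (1/2)^(40/32) ≈ 0.4204; Cmin,ss = (1511/244)·f/(1−f) ≈ 4.492 mcg/mL.
Difference ≈ 3.945 − 4.492 ≈ -0.547 mcg/mL.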